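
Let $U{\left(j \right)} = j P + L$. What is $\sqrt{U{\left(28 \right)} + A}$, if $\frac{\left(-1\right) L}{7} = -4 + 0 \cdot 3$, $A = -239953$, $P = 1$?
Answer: $i \sqrt{239897} \approx 489.79 i$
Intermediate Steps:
$L = 28$ ($L = - 7 \left(-4 + 0 \cdot 3\right) = - 7 \left(-4 + 0\right) = \left(-7\right) \left(-4\right) = 28$)
$U{\left(j \right)} = 28 + j$ ($U{\left(j \right)} = j 1 + 28 = j + 28 = 28 + j$)
$\sqrt{U{\left(28 \right)} + A} = \sqrt{\left(28 + 28\right) - 239953} = \sqrt{56 - 239953} = \sqrt{-239897} = i \sqrt{239897}$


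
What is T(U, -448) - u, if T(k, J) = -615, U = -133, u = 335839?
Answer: -336454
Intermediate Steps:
T(U, -448) - u = -615 - 1*335839 = -615 - 335839 = -336454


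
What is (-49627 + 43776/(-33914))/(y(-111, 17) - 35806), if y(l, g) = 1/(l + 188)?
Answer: 64799113379/46751483377 ≈ 1.3860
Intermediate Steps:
y(l, g) = 1/(188 + l)
(-49627 + 43776/(-33914))/(y(-111, 17) - 35806) = (-49627 + 43776/(-33914))/(1/(188 - 111) - 35806) = (-49627 + 43776*(-1/33914))/(1/77 - 35806) = (-49627 - 21888/16957)/(1/77 - 35806) = -841546927/(16957*(-2757061/77)) = -841546927/16957*(-77/2757061) = 64799113379/46751483377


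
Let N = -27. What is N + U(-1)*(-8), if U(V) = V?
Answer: -19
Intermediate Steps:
N + U(-1)*(-8) = -27 - 1*(-8) = -27 + 8 = -19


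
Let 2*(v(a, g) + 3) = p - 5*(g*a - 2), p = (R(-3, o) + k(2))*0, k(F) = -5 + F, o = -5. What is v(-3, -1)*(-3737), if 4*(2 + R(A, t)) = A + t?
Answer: 41107/2 ≈ 20554.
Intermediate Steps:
R(A, t) = -2 + A/4 + t/4 (R(A, t) = -2 + (A + t)/4 = -2 + (A/4 + t/4) = -2 + A/4 + t/4)
p = 0 (p = ((-2 + (1/4)*(-3) + (1/4)*(-5)) + (-5 + 2))*0 = ((-2 - 3/4 - 5/4) - 3)*0 = (-4 - 3)*0 = -7*0 = 0)
v(a, g) = 2 - 5*a*g/2 (v(a, g) = -3 + (0 - 5*(g*a - 2))/2 = -3 + (0 - 5*(a*g - 2))/2 = -3 + (0 - 5*(-2 + a*g))/2 = -3 + (0 - (-10 + 5*a*g))/2 = -3 + (0 + (10 - 5*a*g))/2 = -3 + (10 - 5*a*g)/2 = -3 + (5 - 5*a*g/2) = 2 - 5*a*g/2)
v(-3, -1)*(-3737) = (2 - 5/2*(-3)*(-1))*(-3737) = (2 - 15/2)*(-3737) = -11/2*(-3737) = 41107/2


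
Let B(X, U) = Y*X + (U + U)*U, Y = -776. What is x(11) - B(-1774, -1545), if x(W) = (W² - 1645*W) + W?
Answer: -6168637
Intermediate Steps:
x(W) = W² - 1644*W
B(X, U) = -776*X + 2*U² (B(X, U) = -776*X + (U + U)*U = -776*X + (2*U)*U = -776*X + 2*U²)
x(11) - B(-1774, -1545) = 11*(-1644 + 11) - (-776*(-1774) + 2*(-1545)²) = 11*(-1633) - (1376624 + 2*2387025) = -17963 - (1376624 + 4774050) = -17963 - 1*6150674 = -17963 - 6150674 = -6168637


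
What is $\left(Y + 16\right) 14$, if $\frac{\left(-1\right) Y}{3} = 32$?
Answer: $-1120$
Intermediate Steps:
$Y = -96$ ($Y = \left(-3\right) 32 = -96$)
$\left(Y + 16\right) 14 = \left(-96 + 16\right) 14 = \left(-80\right) 14 = -1120$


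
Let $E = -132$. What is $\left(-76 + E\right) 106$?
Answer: $-22048$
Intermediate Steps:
$\left(-76 + E\right) 106 = \left(-76 - 132\right) 106 = \left(-208\right) 106 = -22048$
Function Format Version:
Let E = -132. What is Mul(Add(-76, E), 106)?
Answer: -22048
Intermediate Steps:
Mul(Add(-76, E), 106) = Mul(Add(-76, -132), 106) = Mul(-208, 106) = -22048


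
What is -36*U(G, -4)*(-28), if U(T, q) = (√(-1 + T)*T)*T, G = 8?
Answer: 64512*√7 ≈ 1.7068e+5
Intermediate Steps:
U(T, q) = T²*√(-1 + T) (U(T, q) = (T*√(-1 + T))*T = T²*√(-1 + T))
-36*U(G, -4)*(-28) = -36*8²*√(-1 + 8)*(-28) = -2304*√7*(-28) = 64512*√7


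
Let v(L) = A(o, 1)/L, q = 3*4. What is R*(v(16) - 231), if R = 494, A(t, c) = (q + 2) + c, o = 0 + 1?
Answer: -909207/8 ≈ -1.1365e+5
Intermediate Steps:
q = 12
o = 1
A(t, c) = 14 + c (A(t, c) = (12 + 2) + c = 14 + c)
v(L) = 15/L (v(L) = (14 + 1)/L = 15/L)
R*(v(16) - 231) = 494*(15/16 - 231) = 494*(-3681/16) = -909207/8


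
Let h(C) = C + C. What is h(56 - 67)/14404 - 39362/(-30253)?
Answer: 283152341/217882106 ≈ 1.2996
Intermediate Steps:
h(C) = 2*C
h(56 - 67)/14404 - 39362/(-30253) = (2*(56 - 67))/14404 - 39362/(-30253) = (2*(-11))*(1/14404) - 39362*(-1/30253) = -22*1/14404 + 39362/30253 = -11/7202 + 39362/30253 = 283152341/217882106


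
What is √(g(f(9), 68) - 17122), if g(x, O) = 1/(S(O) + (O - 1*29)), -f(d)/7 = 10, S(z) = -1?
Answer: I*√24724130/38 ≈ 130.85*I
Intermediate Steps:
f(d) = -70 (f(d) = -7*10 = -70)
g(x, O) = 1/(-30 + O) (g(x, O) = 1/(-1 + (O - 1*29)) = 1/(-1 + (O - 29)) = 1/(-1 + (-29 + O)) = 1/(-30 + O))
√(g(f(9), 68) - 17122) = √(1/(-30 + 68) - 17122) = √(1/38 - 17122) = √(-650635/38) = I*√24724130/38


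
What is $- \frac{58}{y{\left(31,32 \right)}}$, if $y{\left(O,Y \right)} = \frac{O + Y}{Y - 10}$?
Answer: $- \frac{1276}{63} \approx -20.254$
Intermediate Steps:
$y{\left(O,Y \right)} = \frac{O + Y}{-10 + Y}$
$- \frac{58}{y{\left(31,32 \right)}} = - \frac{58}{\frac{1}{-10 + 32} \left(31 + 32\right)} = - \frac{58}{\frac{1}{22} \cdot 63} = - \frac{58}{\frac{63}{22}} = \left(-58\right) \frac{22}{63} = - \frac{1276}{63}$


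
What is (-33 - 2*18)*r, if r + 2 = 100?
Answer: -6762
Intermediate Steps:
r = 98 (r = -2 + 100 = 98)
(-33 - 2*18)*r = (-33 - 2*18)*98 = (-33 - 36)*98 = -69*98 = -6762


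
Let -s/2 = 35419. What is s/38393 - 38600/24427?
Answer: -3212329626/937825811 ≈ -3.4253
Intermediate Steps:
s = -70838 (s = -2*35419 = -70838)
s/38393 - 38600/24427 = -70838/38393 - 38600/24427 = -3212329626/937825811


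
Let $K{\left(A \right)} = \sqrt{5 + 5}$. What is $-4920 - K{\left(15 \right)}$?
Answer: $-4920 - \sqrt{10} \approx -4923.2$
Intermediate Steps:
$K{\left(A \right)} = \sqrt{10}$
$-4920 - K{\left(15 \right)} = -4920 - \sqrt{10}$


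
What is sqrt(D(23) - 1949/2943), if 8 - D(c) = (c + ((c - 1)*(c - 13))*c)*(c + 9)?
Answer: I*sqrt(156526729251)/981 ≈ 403.3*I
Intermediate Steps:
D(c) = 8 - (9 + c)*(c + c*(-1 + c)*(-13 + c)) (D(c) = 8 - (c + ((c - 1)*(c - 13))*c)*(c + 9) = 8 - (c + ((-1 + c)*(-13 + c))*c)*(9 + c) = 8 - (c + c*(-1 + c)*(-13 + c))*(9 + c) = 8 - (9 + c)*(c + c*(-1 + c)*(-13 + c)))
sqrt(D(23) - 1949/2943) = sqrt((8 - 1*23**4 - 126*23 + 5*23**3 + 112*23**2) - 1949/2943) = sqrt((8 - 1*279841 - 2898 + 5*12167 + 112*529) - 1949*1/2943) = sqrt((8 - 279841 - 2898 + 60835 + 59248) - 1949/2943) = sqrt(-162648 - 1949/2943) = sqrt(-478675013/2943) = I*sqrt(156526729251)/981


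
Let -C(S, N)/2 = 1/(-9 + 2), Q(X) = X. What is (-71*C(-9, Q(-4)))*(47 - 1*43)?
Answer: -568/7 ≈ -81.143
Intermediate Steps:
C(S, N) = 2/7 (C(S, N) = -2/(-9 + 2) = -2/(-7) = -2*(-⅐) = 2/7)
(-71*C(-9, Q(-4)))*(47 - 1*43) = (-71*2/7)*(47 - 1*43) = -142*(47 - 43)/7 = -142/7*4 = -568/7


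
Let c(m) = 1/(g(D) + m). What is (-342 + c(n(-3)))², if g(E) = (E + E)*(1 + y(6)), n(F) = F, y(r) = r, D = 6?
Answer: 767345401/6561 ≈ 1.1696e+5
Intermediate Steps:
g(E) = 14*E (g(E) = (E + E)*(1 + 6) = (2*E)*7 = 14*E)
c(m) = 1/(84 + m) (c(m) = 1/(14*6 + m) = 1/(84 + m))
(-342 + c(n(-3)))² = (-342 + 1/(84 - 3))² = (-342 + 1/81)² = (-27701/81)² = 767345401/6561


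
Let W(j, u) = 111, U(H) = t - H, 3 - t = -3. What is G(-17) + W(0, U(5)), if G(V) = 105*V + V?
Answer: -1691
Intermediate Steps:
t = 6 (t = 3 - 1*(-3) = 3 + 3 = 6)
U(H) = 6 - H
G(V) = 106*V
G(-17) + W(0, U(5)) = 106*(-17) + 111 = -1802 + 111 = -1691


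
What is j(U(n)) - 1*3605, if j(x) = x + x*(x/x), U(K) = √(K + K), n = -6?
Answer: -3605 + 4*I*√3 ≈ -3605.0 + 6.9282*I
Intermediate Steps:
U(K) = √2*√K (U(K) = √(2*K) = √2*√K)
j(x) = 2*x (j(x) = x + x*1 = x + x = 2*x)
j(U(n)) - 1*3605 = 2*(√2*√(-6)) - 1*3605 = 2*(√2*(I*√6)) - 3605 = 2*(2*I*√3) - 3605 = 4*I*√3 - 3605 = -3605 + 4*I*√3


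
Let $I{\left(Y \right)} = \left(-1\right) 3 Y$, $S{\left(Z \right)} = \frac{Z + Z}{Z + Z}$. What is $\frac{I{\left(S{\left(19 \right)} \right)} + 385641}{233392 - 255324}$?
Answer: $- \frac{192819}{10966} \approx -17.583$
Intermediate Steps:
$S{\left(Z \right)} = 1$ ($S{\left(Z \right)} = \frac{2 Z}{2 Z} = 2 Z \frac{1}{2 Z} = 1$)
$I{\left(Y \right)} = - 3 Y$
$\frac{I{\left(S{\left(19 \right)} \right)} + 385641}{233392 - 255324} = \frac{\left(-3\right) 1 + 385641}{233392 - 255324} = \frac{-3 + 385641}{-21932} = 385638 \left(- \frac{1}{21932}\right) = - \frac{192819}{10966}$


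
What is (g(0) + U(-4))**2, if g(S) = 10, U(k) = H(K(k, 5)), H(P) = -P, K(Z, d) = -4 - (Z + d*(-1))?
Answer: 25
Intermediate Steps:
K(Z, d) = -4 + d - Z (K(Z, d) = -4 - (Z - d) = -4 + (d - Z) = -4 + d - Z)
U(k) = -1 + k (U(k) = -(-4 + 5 - k) = -(1 - k) = -1 + k)
(g(0) + U(-4))**2 = (10 + (-1 - 4))**2 = (10 - 5)**2 = 5**2 = 25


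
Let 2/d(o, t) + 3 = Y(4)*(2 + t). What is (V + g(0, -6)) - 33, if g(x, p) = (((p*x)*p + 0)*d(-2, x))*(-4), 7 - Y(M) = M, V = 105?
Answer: 72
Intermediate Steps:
Y(M) = 7 - M
d(o, t) = 2/(3 + 3*t) (d(o, t) = 2/(-3 + (7 - 1*4)*(2 + t)) = 2/(-3 + (7 - 4)*(2 + t)) = 2/(-3 + 3*(2 + t)) = 2/(-3 + (6 + 3*t)) = 2/(3 + 3*t))
g(x, p) = -8*x*p²/(3*(1 + x)) (g(x, p) = (((p*x)*p + 0)*(2/(3*(1 + x))))*(-4) = ((x*p² + 0)*(2/(3*(1 + x))))*(-4) = ((x*p²)*(2/(3*(1 + x))))*(-4) = (2*x*p²/(3*(1 + x)))*(-4) = -8*x*p²/(3*(1 + x)))
(V + g(0, -6)) - 33 = (105 - 8*0*(-6)²/(3 + 3*0)) - 33 = (105 - 8*0*36/(3 + 0)) - 33 = (105 - 8*0*36/3) - 33 = (105 - 8*0*36*⅓) - 33 = (105 + 0) - 33 = 105 - 33 = 72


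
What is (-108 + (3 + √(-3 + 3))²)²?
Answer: 9801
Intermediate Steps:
(-108 + (3 + √(-3 + 3))²)² = (-108 + (3 + √0)²)² = (-108 + (3 + 0)²)² = (-108 + 3²)² = (-108 + 9)² = (-99)² = 9801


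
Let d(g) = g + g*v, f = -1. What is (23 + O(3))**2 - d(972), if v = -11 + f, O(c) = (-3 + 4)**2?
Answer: 11268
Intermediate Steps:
O(c) = 1 (O(c) = 1**2 = 1)
v = -12 (v = -11 - 1 = -12)
d(g) = -11*g (d(g) = g + g*(-12) = g - 12*g = -11*g)
(23 + O(3))**2 - d(972) = (23 + 1)**2 - (-11)*972 = 24**2 - 1*(-10692) = 576 + 10692 = 11268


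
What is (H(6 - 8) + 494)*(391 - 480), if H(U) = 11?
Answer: -44945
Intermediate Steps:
(H(6 - 8) + 494)*(391 - 480) = (11 + 494)*(391 - 480) = 505*(-89) = -44945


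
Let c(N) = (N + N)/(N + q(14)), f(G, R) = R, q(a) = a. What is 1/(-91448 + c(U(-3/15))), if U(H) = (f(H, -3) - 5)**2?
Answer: -39/3566408 ≈ -1.0935e-5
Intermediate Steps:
U(H) = 64 (U(H) = (-3 - 5)**2 = (-8)**2 = 64)
c(N) = 2*N/(14 + N) (c(N) = (N + N)/(N + 14) = (2*N)/(14 + N) = 2*N/(14 + N))
1/(-91448 + c(U(-3/15))) = 1/(-91448 + 2*64/(14 + 64)) = 1/(-91448 + 2*64/78) = 1/(-91448 + 2*64*(1/78)) = 1/(-91448 + 64/39) = 1/(-3566408/39) = -39/3566408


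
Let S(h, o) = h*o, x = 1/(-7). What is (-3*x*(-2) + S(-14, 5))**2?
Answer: 246016/49 ≈ 5020.7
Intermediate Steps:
x = -1/7 ≈ -0.14286
(-3*x*(-2) + S(-14, 5))**2 = (-3*(-1/7)*(-2) - 14*5)**2 = ((3/7)*(-2) - 70)**2 = (-6/7 - 70)**2 = (-496/7)**2 = 246016/49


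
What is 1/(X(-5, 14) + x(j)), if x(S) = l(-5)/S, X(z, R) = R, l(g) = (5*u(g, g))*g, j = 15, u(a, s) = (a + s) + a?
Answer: 1/39 ≈ 0.025641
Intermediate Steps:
u(a, s) = s + 2*a
l(g) = 15*g**2 (l(g) = (5*(g + 2*g))*g = (5*(3*g))*g = (15*g)*g = 15*g**2)
x(S) = 375/S (x(S) = (15*(-5)**2)/S = (15*25)/S = 375/S)
1/(X(-5, 14) + x(j)) = 1/(14 + 375/15) = 1/(14 + 375*(1/15)) = 1/(14 + 25) = 1/39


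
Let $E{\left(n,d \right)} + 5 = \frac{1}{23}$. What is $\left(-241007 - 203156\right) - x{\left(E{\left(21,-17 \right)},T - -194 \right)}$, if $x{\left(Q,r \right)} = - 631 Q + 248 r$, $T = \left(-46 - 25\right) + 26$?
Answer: $- \frac{11137579}{23} \approx -4.8424 \cdot 10^{5}$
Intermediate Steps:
$E{\left(n,d \right)} = - \frac{114}{23}$ ($E{\left(n,d \right)} = -5 + \frac{1}{23} = - \frac{114}{23}$)
$T = -45$ ($T = -71 + 26 = -45$)
$\left(-241007 - 203156\right) - x{\left(E{\left(21,-17 \right)},T - -194 \right)} = \left(-241007 - 203156\right) - \left(\left(-631\right) \left(- \frac{114}{23}\right) + 248 \left(-45 - -194\right)\right) = -444163 - \left(\frac{71934}{23} + 248 \left(-45 + 194\right)\right) = -444163 - \left(\frac{71934}{23} + 248 \cdot 149\right) = -444163 - \left(\frac{71934}{23} + 36952\right) = -444163 - \frac{921830}{23} = - \frac{11137579}{23}$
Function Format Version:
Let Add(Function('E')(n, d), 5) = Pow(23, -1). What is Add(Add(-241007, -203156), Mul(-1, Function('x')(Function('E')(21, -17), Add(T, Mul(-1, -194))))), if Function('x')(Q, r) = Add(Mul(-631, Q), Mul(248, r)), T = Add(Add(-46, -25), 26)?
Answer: Rational(-11137579, 23) ≈ -4.8424e+5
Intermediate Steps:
Function('E')(n, d) = Rational(-114, 23) (Function('E')(n, d) = Add(-5, Pow(23, -1)) = Add(-5, Rational(1, 23)) = Rational(-114, 23))
T = -45 (T = Add(-71, 26) = -45)
Add(Add(-241007, -203156), Mul(-1, Function('x')(Function('E')(21, -17), Add(T, Mul(-1, -194))))) = Add(Add(-241007, -203156), Mul(-1, Add(Mul(-631, Rational(-114, 23)), Mul(248, Add(-45, Mul(-1, -194)))))) = Add(-444163, Mul(-1, Add(Rational(71934, 23), Mul(248, Add(-45, 194))))) = Add(-444163, Mul(-1, Add(Rational(71934, 23), Mul(248, 149)))) = Add(-444163, Mul(-1, Add(Rational(71934, 23), 36952))) = Add(-444163, Mul(-1, Rational(921830, 23))) = Add(-444163, Rational(-921830, 23)) = Rational(-11137579, 23)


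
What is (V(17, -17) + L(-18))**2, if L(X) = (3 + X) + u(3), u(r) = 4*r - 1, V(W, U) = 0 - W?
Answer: 441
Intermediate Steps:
V(W, U) = -W
u(r) = -1 + 4*r
L(X) = 14 + X (L(X) = (3 + X) + (-1 + 4*3) = (3 + X) + (-1 + 12) = (3 + X) + 11 = 14 + X)
(V(17, -17) + L(-18))**2 = (-1*17 + (14 - 18))**2 = (-17 - 4)**2 = (-21)**2 = 441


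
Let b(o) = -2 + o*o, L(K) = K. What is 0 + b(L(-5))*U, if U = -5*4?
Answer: -460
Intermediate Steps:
U = -20
b(o) = -2 + o**2
0 + b(L(-5))*U = 0 + (-2 + (-5)**2)*(-20) = 0 + (-2 + 25)*(-20) = 0 + 23*(-20) = 0 - 460 = -460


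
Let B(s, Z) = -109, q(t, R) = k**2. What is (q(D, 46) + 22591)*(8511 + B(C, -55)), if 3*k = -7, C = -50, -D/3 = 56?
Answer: 1708697936/9 ≈ 1.8986e+8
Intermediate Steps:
D = -168 (D = -3*56 = -168)
k = -7/3 (k = (1/3)*(-7) = -7/3 ≈ -2.3333)
q(t, R) = 49/9 (q(t, R) = (-7/3)**2 = 49/9)
(q(D, 46) + 22591)*(8511 + B(C, -55)) = (49/9 + 22591)*(8511 - 109) = (203368/9)*8402 = 1708697936/9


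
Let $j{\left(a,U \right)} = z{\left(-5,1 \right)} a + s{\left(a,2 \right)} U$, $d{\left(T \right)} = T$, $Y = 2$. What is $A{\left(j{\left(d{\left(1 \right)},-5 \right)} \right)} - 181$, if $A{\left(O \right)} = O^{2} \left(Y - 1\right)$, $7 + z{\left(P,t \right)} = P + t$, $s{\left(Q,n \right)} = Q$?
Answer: $75$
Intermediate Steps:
$z{\left(P,t \right)} = -7 + P + t$ ($z{\left(P,t \right)} = -7 + \left(P + t\right) = -7 + P + t$)
$j{\left(a,U \right)} = - 11 a + U a$ ($j{\left(a,U \right)} = \left(-7 - 5 + 1\right) a + a U = - 11 a + U a$)
$A{\left(O \right)} = O^{2}$ ($A{\left(O \right)} = O^{2} \left(2 - 1\right) = O^{2} \cdot 1 = O^{2}$)
$A{\left(j{\left(d{\left(1 \right)},-5 \right)} \right)} - 181 = \left(1 \left(-11 - 5\right)\right)^{2} - 181 = \left(1 \left(-16\right)\right)^{2} - 181 = \left(-16\right)^{2} - 181 = 256 - 181 = 75$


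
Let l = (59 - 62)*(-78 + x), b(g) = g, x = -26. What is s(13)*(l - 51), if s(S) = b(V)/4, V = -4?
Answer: -261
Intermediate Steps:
l = 312 (l = (59 - 62)*(-78 - 26) = -3*(-104) = 312)
s(S) = -1 (s(S) = -4/4 = -4*¼ = -1)
s(13)*(l - 51) = -(312 - 51) = -1*261 = -261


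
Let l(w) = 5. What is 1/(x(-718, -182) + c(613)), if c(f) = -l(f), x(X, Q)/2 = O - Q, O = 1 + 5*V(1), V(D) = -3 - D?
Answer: 1/321 ≈ 0.0031153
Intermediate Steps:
O = -19 (O = 1 + 5*(-3 - 1*1) = 1 + 5*(-3 - 1) = 1 + 5*(-4) = 1 - 20 = -19)
x(X, Q) = -38 - 2*Q (x(X, Q) = 2*(-19 - Q) = -38 - 2*Q)
c(f) = -5 (c(f) = -1*5 = -5)
1/(x(-718, -182) + c(613)) = 1/((-38 - 2*(-182)) - 5) = 1/((-38 + 364) - 5) = 1/(326 - 5) = 1/321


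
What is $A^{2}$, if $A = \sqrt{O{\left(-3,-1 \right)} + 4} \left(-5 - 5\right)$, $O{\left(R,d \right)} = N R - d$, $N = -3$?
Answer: $1400$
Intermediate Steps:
$O{\left(R,d \right)} = - d - 3 R$ ($O{\left(R,d \right)} = - 3 R - d = - d - 3 R$)
$A = - 10 \sqrt{14}$ ($A = \sqrt{\left(\left(-1\right) \left(-1\right) - -9\right) + 4} \left(-5 - 5\right) = \sqrt{\left(1 + 9\right) + 4} \left(-10\right) = \sqrt{10 + 4} \left(-10\right) = \sqrt{14} \left(-10\right) = - 10 \sqrt{14} \approx -37.417$)
$A^{2} = \left(- 10 \sqrt{14}\right)^{2} = 1400$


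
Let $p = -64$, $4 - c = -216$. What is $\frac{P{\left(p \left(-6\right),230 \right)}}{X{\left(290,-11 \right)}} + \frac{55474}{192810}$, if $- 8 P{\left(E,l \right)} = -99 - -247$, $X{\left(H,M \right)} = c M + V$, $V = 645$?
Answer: $\frac{20406667}{68447550} \approx 0.29814$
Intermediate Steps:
$c = 220$ ($c = 4 - -216 = 4 + 216 = 220$)
$X{\left(H,M \right)} = 645 + 220 M$ ($X{\left(H,M \right)} = 220 M + 645 = 645 + 220 M$)
$P{\left(E,l \right)} = - \frac{37}{2}$ ($P{\left(E,l \right)} = - \frac{-99 - -247}{8} = - \frac{-99 + 247}{8} = \left(- \frac{1}{8}\right) 148 = - \frac{37}{2}$)
$\frac{P{\left(p \left(-6\right),230 \right)}}{X{\left(290,-11 \right)}} + \frac{55474}{192810} = - \frac{37}{2 \left(645 + 220 \left(-11\right)\right)} + \frac{55474}{192810} = - \frac{37}{2 \left(645 - 2420\right)} + 55474 \cdot \frac{1}{192810} = - \frac{37}{2 \left(-1775\right)} + \frac{27737}{96405} = \left(- \frac{37}{2}\right) \left(- \frac{1}{1775}\right) + \frac{27737}{96405} = \frac{37}{3550} + \frac{27737}{96405} = \frac{20406667}{68447550}$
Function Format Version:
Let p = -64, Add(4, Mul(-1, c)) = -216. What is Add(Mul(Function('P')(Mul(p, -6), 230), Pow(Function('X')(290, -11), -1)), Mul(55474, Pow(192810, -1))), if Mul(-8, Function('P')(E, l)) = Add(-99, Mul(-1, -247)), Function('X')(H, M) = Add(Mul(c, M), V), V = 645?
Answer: Rational(20406667, 68447550) ≈ 0.29814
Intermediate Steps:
c = 220 (c = Add(4, Mul(-1, -216)) = Add(4, 216) = 220)
Function('X')(H, M) = Add(645, Mul(220, M)) (Function('X')(H, M) = Add(Mul(220, M), 645) = Add(645, Mul(220, M)))
Function('P')(E, l) = Rational(-37, 2) (Function('P')(E, l) = Mul(Rational(-1, 8), Add(-99, Mul(-1, -247))) = Mul(Rational(-1, 8), Add(-99, 247)) = Mul(Rational(-1, 8), 148) = Rational(-37, 2))
Add(Mul(Function('P')(Mul(p, -6), 230), Pow(Function('X')(290, -11), -1)), Mul(55474, Pow(192810, -1))) = Add(Mul(Rational(-37, 2), Pow(Add(645, Mul(220, -11)), -1)), Mul(55474, Pow(192810, -1))) = Add(Mul(Rational(-37, 2), Pow(Add(645, -2420), -1)), Mul(55474, Rational(1, 192810))) = Add(Mul(Rational(-37, 2), Pow(-1775, -1)), Rational(27737, 96405)) = Add(Mul(Rational(-37, 2), Rational(-1, 1775)), Rational(27737, 96405)) = Add(Rational(37, 3550), Rational(27737, 96405)) = Rational(20406667, 68447550)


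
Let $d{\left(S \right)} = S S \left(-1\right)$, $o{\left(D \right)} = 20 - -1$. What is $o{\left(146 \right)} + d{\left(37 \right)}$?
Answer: $-1348$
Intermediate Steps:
$o{\left(D \right)} = 21$ ($o{\left(D \right)} = 20 + 1 = 21$)
$d{\left(S \right)} = - S^{2}$ ($d{\left(S \right)} = S^{2} \left(-1\right) = - S^{2}$)
$o{\left(146 \right)} + d{\left(37 \right)} = 21 - 37^{2} = 21 - 1369 = -1348$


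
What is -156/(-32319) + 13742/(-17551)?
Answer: -147129914/189076923 ≈ -0.77815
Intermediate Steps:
-156/(-32319) + 13742/(-17551) = -156*(-1/32319) + 13742*(-1/17551) = 52/10773 - 13742/17551 = -147129914/189076923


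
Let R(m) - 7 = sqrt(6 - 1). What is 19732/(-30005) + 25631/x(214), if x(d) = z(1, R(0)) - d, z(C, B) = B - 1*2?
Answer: -161594969227/1310498380 - 25631*sqrt(5)/43676 ≈ -124.62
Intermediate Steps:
R(m) = 7 + sqrt(5) (R(m) = 7 + sqrt(6 - 1) = 7 + sqrt(5))
z(C, B) = -2 + B (z(C, B) = B - 2 = -2 + B)
x(d) = 5 + sqrt(5) - d (x(d) = (-2 + (7 + sqrt(5))) - d = (5 + sqrt(5)) - d = 5 + sqrt(5) - d)
19732/(-30005) + 25631/x(214) = 19732/(-30005) + 25631/(5 + sqrt(5) - 1*214) = 19732*(-1/30005) + 25631/(5 + sqrt(5) - 214) = -19732/30005 + 25631/(-209 + sqrt(5))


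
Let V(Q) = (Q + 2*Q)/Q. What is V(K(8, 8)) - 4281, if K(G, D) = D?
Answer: -4278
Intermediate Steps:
V(Q) = 3 (V(Q) = (3*Q)/Q = 3)
V(K(8, 8)) - 4281 = 3 - 4281 = -4278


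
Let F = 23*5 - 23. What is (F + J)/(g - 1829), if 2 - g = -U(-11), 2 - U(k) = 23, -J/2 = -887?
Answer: -311/308 ≈ -1.0097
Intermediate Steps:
J = 1774 (J = -2*(-887) = 1774)
U(k) = -21 (U(k) = 2 - 1*23 = 2 - 23 = -21)
g = -19 (g = 2 - (-1)*(-21) = 2 - 1*21 = 2 - 21 = -19)
F = 92 (F = 115 - 23 = 92)
(F + J)/(g - 1829) = (92 + 1774)/(-19 - 1829) = 1866/(-1848) = 1866*(-1/1848) = -311/308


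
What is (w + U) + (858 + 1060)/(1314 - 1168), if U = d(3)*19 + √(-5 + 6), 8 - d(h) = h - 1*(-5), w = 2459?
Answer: 180539/73 ≈ 2473.1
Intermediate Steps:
d(h) = 3 - h (d(h) = 8 - (h - 1*(-5)) = 8 - (h + 5) = 8 - (5 + h) = 8 + (-5 - h) = 3 - h)
U = 1 (U = (3 - 1*3)*19 + √(-5 + 6) = (3 - 3)*19 + √1 = 0*19 + 1 = 0 + 1 = 1)
(w + U) + (858 + 1060)/(1314 - 1168) = (2459 + 1) + (858 + 1060)/(1314 - 1168) = 2460 + 1918/146 = 2460 + 1918*(1/146) = 2460 + 959/73 = 180539/73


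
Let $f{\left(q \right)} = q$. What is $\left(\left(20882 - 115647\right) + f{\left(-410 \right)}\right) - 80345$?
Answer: $-175520$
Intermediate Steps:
$\left(\left(20882 - 115647\right) + f{\left(-410 \right)}\right) - 80345 = \left(\left(20882 - 115647\right) - 410\right) - 80345 = \left(-94765 - 410\right) - 80345 = -95175 - 80345 = -175520$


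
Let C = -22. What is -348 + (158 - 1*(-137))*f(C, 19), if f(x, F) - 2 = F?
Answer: 5847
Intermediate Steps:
f(x, F) = 2 + F
-348 + (158 - 1*(-137))*f(C, 19) = -348 + (158 - 1*(-137))*(2 + 19) = -348 + (158 + 137)*21 = -348 + 295*21 = -348 + 6195 = 5847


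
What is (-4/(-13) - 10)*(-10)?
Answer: 1260/13 ≈ 96.923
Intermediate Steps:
(-4/(-13) - 10)*(-10) = (-4*(-1/13) - 10)*(-10) = (4/13 - 10)*(-10) = -126/13*(-10) = 1260/13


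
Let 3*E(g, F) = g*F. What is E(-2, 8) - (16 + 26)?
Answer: -142/3 ≈ -47.333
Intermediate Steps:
E(g, F) = F*g/3 (E(g, F) = (g*F)/3 = (F*g)/3 = F*g/3)
E(-2, 8) - (16 + 26) = (⅓)*8*(-2) - (16 + 26) = -16/3 - 1*42 = -16/3 - 42 = -142/3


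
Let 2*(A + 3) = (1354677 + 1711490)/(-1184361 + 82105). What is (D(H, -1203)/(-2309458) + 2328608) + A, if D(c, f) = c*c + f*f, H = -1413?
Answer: 5927722005828462129/2545613937248 ≈ 2.3286e+6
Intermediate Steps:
D(c, f) = c² + f²
A = -9679703/2204512 (A = -3 + ((1354677 + 1711490)/(-1184361 + 82105))/2 = -3 + (3066167/(-1102256))/2 = -3 + (3066167*(-1/1102256))/2 = -3 + (½)*(-3066167/1102256) = -3 - 3066167/2204512 = -9679703/2204512 ≈ -4.3909)
(D(H, -1203)/(-2309458) + 2328608) + A = (((-1413)² + (-1203)²)/(-2309458) + 2328608) - 9679703/2204512 = ((1996569 + 1447209)*(-1/2309458) + 2328608) - 9679703/2204512 = (3443778*(-1/2309458) + 2328608) - 9679703/2204512 = (-1721889/1154729 + 2328608) - 9679703/2204512 = 2688909465343/1154729 - 9679703/2204512 = 5927722005828462129/2545613937248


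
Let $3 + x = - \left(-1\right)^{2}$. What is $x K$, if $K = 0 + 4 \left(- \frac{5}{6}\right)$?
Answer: $\frac{40}{3} \approx 13.333$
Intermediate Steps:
$K = - \frac{10}{3}$ ($K = 0 + 4 \left(\left(-5\right) \frac{1}{6}\right) = 0 + 4 \left(- \frac{5}{6}\right) = 0 - \frac{10}{3} = - \frac{10}{3} \approx -3.3333$)
$x = -4$ ($x = -3 - \left(-1\right)^{2} = -3 - 1 = -4$)
$x K = \left(-4\right) \left(- \frac{10}{3}\right) = \frac{40}{3}$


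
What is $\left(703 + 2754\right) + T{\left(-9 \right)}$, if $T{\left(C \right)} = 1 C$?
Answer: $3448$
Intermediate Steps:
$T{\left(C \right)} = C$
$\left(703 + 2754\right) + T{\left(-9 \right)} = \left(703 + 2754\right) - 9 = 3457 - 9 = 3448$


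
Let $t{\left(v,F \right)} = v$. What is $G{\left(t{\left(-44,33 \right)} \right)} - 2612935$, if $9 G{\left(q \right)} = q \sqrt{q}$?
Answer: $-2612935 - \frac{88 i \sqrt{11}}{9} \approx -2.6129 \cdot 10^{6} - 32.429 i$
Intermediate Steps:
$G{\left(q \right)} = \frac{q^{\frac{3}{2}}}{9}$ ($G{\left(q \right)} = \frac{q \sqrt{q}}{9} = \frac{q^{\frac{3}{2}}}{9}$)
$G{\left(t{\left(-44,33 \right)} \right)} - 2612935 = \frac{\left(-44\right)^{\frac{3}{2}}}{9} - 2612935 = \frac{\left(-88\right) i \sqrt{11}}{9} - 2612935 = - \frac{88 i \sqrt{11}}{9} - 2612935 = -2612935 - \frac{88 i \sqrt{11}}{9}$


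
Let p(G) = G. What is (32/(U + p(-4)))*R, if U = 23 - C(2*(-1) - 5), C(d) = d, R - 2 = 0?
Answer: 32/13 ≈ 2.4615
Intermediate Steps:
R = 2 (R = 2 + 0 = 2)
U = 30 (U = 23 - (2*(-1) - 5) = 23 - (-2 - 5) = 23 - 1*(-7) = 23 + 7 = 30)
(32/(U + p(-4)))*R = (32/(30 - 4))*2 = (32/26)*2 = ((1/26)*32)*2 = (16/13)*2 = 32/13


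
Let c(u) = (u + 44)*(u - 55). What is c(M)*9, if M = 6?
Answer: -22050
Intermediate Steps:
c(u) = (-55 + u)*(44 + u) (c(u) = (44 + u)*(-55 + u) = (-55 + u)*(44 + u))
c(M)*9 = (-2420 + 6² - 11*6)*9 = (-2420 + 36 - 66)*9 = -2450*9 = -22050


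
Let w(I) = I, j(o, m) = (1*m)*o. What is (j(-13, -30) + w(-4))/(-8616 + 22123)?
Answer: 386/13507 ≈ 0.028578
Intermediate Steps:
j(o, m) = m*o
(j(-13, -30) + w(-4))/(-8616 + 22123) = (-30*(-13) - 4)/(-8616 + 22123) = (390 - 4)/13507 = 386*(1/13507) = 386/13507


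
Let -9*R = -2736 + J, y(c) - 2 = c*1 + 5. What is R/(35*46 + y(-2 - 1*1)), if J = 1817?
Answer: 919/14526 ≈ 0.063266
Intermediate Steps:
y(c) = 7 + c (y(c) = 2 + (c*1 + 5) = 2 + (c + 5) = 2 + (5 + c) = 7 + c)
R = 919/9 (R = -(-2736 + 1817)/9 = -1/9*(-919) = 919/9 ≈ 102.11)
R/(35*46 + y(-2 - 1*1)) = 919/(9*(35*46 + (7 + (-2 - 1*1)))) = 919/(9*(1610 + (7 + (-2 - 1)))) = 919/(9*(1610 + (7 - 3))) = 919/(9*(1610 + 4)) = (919/9)/1614 = (919/9)*(1/1614) = 919/14526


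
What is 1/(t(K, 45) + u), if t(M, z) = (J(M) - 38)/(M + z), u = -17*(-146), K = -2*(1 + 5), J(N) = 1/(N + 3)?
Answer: 297/736811 ≈ 0.00040309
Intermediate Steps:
J(N) = 1/(3 + N)
K = -12 (K = -2*6 = -12)
u = 2482
t(M, z) = (-38 + 1/(3 + M))/(M + z) (t(M, z) = (1/(3 + M) - 38)/(M + z) = (-38 + 1/(3 + M))/(M + z))
1/(t(K, 45) + u) = 1/((-113 - 38*(-12))/((3 - 12)*(-12 + 45)) + 2482) = 1/((-113 + 456)/(-9*33) + 2482) = 1/(-⅑*1/33*343 + 2482) = 1/(-343/297 + 2482) = 1/(736811/297) = 297/736811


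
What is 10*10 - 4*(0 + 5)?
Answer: 80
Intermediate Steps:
10*10 - 4*(0 + 5) = 100 - 4*5 = 100 - 20 = 80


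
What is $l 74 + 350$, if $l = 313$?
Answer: $23512$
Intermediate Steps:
$l 74 + 350 = 313 \cdot 74 + 350 = 23162 + 350 = 23512$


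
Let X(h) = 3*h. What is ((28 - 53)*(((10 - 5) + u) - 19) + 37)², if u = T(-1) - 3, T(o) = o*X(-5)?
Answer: 7569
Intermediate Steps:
T(o) = -15*o (T(o) = o*(3*(-5)) = o*(-15) = -15*o)
u = 12 (u = -15*(-1) - 3 = 15 - 3 = 12)
((28 - 53)*(((10 - 5) + u) - 19) + 37)² = ((28 - 53)*(((10 - 5) + 12) - 19) + 37)² = (-25*((5 + 12) - 19) + 37)² = (-25*(17 - 19) + 37)² = (-25*(-2) + 37)² = (50 + 37)² = 87² = 7569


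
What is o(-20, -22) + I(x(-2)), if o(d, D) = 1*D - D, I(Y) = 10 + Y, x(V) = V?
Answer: 8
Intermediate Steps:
o(d, D) = 0 (o(d, D) = D - D = 0)
o(-20, -22) + I(x(-2)) = 0 + (10 - 2) = 0 + 8 = 8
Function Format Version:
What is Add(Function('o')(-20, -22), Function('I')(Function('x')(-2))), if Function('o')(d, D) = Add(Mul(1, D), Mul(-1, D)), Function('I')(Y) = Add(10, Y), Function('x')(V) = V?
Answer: 8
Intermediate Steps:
Function('o')(d, D) = 0 (Function('o')(d, D) = Add(D, Mul(-1, D)) = 0)
Add(Function('o')(-20, -22), Function('I')(Function('x')(-2))) = Add(0, Add(10, -2)) = Add(0, 8) = 8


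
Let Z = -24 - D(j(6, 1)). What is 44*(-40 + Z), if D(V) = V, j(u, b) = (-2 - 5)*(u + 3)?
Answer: -44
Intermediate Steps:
j(u, b) = -21 - 7*u (j(u, b) = -7*(3 + u) = -21 - 7*u)
Z = 39 (Z = -24 - (-21 - 7*6) = -24 - (-21 - 42) = -24 - 1*(-63) = -24 + 63 = 39)
44*(-40 + Z) = 44*(-40 + 39) = 44*(-1) = -44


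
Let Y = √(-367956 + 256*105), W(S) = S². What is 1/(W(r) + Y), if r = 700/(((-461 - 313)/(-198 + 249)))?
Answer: 147283250625/336947188702489 - 276922881*I*√85269/673894377404978 ≈ 0.00043711 - 0.00011999*I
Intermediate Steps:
r = -5950/129 (r = 700/((-774/51)) = 700/((-774*1/51)) = 700/(-258/17) = 700*(-17/258) = -5950/129 ≈ -46.124)
Y = 2*I*√85269 (Y = √(-367956 + 26880) = √(-341076) = 2*I*√85269 ≈ 584.02*I)
1/(W(r) + Y) = 1/((-5950/129)² + 2*I*√85269) = 1/(35402500/16641 + 2*I*√85269)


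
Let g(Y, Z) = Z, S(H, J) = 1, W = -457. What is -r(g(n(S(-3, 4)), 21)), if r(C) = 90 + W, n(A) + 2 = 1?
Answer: 367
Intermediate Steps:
n(A) = -1 (n(A) = -2 + 1 = -1)
r(C) = -367 (r(C) = 90 - 457 = -367)
-r(g(n(S(-3, 4)), 21)) = -1*(-367) = 367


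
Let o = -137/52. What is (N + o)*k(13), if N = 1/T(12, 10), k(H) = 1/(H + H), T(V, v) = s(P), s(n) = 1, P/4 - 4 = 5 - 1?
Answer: -85/1352 ≈ -0.062870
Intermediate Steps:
P = 32 (P = 16 + 4*(5 - 1) = 16 + 4*4 = 16 + 16 = 32)
T(V, v) = 1
k(H) = 1/(2*H)
o = -137/52 (o = -137*1/52 = -137/52 ≈ -2.6346)
N = 1 (N = 1/1 = 1)
(N + o)*k(13) = (1 - 137/52)*((½)/13) = -85/(104*13) = -85/52*1/26 = -85/1352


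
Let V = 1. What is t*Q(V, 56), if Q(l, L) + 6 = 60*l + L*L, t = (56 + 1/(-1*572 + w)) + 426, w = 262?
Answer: 47664661/31 ≈ 1.5376e+6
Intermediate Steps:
t = 149419/310 (t = (56 + 1/(-1*572 + 262)) + 426 = (56 + 1/(-572 + 262)) + 426 = (56 + 1/(-310)) + 426 = (56 - 1/310) + 426 = 17359/310 + 426 = 149419/310 ≈ 482.00)
Q(l, L) = -6 + L**2 + 60*l (Q(l, L) = -6 + (60*l + L*L) = -6 + (60*l + L**2) = -6 + (L**2 + 60*l) = -6 + L**2 + 60*l)
t*Q(V, 56) = 149419*(-6 + 56**2 + 60*1)/310 = 149419*(-6 + 3136 + 60)/310 = (149419/310)*3190 = 47664661/31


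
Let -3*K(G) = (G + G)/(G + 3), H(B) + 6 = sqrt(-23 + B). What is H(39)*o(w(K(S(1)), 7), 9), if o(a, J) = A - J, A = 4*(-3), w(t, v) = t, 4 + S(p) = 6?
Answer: 42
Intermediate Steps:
S(p) = 2 (S(p) = -4 + 6 = 2)
H(B) = -6 + sqrt(-23 + B)
K(G) = -2*G/(3*(3 + G)) (K(G) = -(G + G)/(3*(G + 3)) = -2*G/(3*(3 + G)))
A = -12
o(a, J) = -12 - J
H(39)*o(w(K(S(1)), 7), 9) = (-6 + sqrt(-23 + 39))*(-12 - 1*9) = (-6 + sqrt(16))*(-12 - 9) = (-6 + 4)*(-21) = -2*(-21) = 42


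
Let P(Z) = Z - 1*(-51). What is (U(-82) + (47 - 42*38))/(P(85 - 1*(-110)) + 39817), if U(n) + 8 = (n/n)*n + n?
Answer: -1721/40063 ≈ -0.042957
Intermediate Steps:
P(Z) = 51 + Z (P(Z) = Z + 51 = 51 + Z)
U(n) = -8 + 2*n (U(n) = -8 + ((n/n)*n + n) = -8 + (1*n + n) = -8 + (n + n) = -8 + 2*n)
(U(-82) + (47 - 42*38))/(P(85 - 1*(-110)) + 39817) = ((-8 + 2*(-82)) + (47 - 42*38))/((51 + (85 - 1*(-110))) + 39817) = ((-8 - 164) + (47 - 1596))/((51 + (85 + 110)) + 39817) = (-172 - 1549)/((51 + 195) + 39817) = -1721/(246 + 39817) = -1721/40063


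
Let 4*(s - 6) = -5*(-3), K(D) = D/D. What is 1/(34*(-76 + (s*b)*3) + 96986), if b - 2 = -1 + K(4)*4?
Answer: 2/198749 ≈ 1.0063e-5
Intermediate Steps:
K(D) = 1
b = 5 (b = 2 + (-1 + 1*4) = 2 + (-1 + 4) = 2 + 3 = 5)
s = 39/4 (s = 6 + (-5*(-3))/4 = 6 + (1/4)*15 = 6 + 15/4 = 39/4 ≈ 9.7500)
1/(34*(-76 + (s*b)*3) + 96986) = 1/(34*(-76 + ((39/4)*5)*3) + 96986) = 1/(34*(-76 + (195/4)*3) + 96986) = 1/(34*(-76 + 585/4) + 96986) = 1/(34*(281/4) + 96986) = 1/(4777/2 + 96986) = 1/(198749/2) = 2/198749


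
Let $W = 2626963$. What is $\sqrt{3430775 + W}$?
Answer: $3 \sqrt{673082} \approx 2461.2$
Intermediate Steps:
$\sqrt{3430775 + W} = \sqrt{3430775 + 2626963} = \sqrt{6057738} = 3 \sqrt{673082}$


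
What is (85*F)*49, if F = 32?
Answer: 133280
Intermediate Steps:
(85*F)*49 = (85*32)*49 = 2720*49 = 133280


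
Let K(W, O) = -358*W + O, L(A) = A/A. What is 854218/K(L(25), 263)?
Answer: -854218/95 ≈ -8991.8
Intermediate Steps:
L(A) = 1
K(W, O) = O - 358*W
854218/K(L(25), 263) = 854218/(263 - 358*1) = 854218/(263 - 358) = 854218/(-95) = 854218*(-1/95) = -854218/95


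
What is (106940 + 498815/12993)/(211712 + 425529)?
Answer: 1389970235/8279672313 ≈ 0.16788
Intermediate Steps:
(106940 + 498815/12993)/(211712 + 425529) = (106940 + 498815*(1/12993))/637241 = (106940 + 498815/12993)*(1/637241) = (1389970235/12993)*(1/637241) = 1389970235/8279672313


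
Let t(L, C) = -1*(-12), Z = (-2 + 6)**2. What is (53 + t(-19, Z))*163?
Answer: 10595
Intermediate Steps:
Z = 16 (Z = 4**2 = 16)
t(L, C) = 12
(53 + t(-19, Z))*163 = (53 + 12)*163 = 65*163 = 10595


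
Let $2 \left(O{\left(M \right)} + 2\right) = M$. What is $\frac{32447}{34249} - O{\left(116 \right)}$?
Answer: $- \frac{1885497}{34249} \approx -55.053$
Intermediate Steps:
$O{\left(M \right)} = -2 + \frac{M}{2}$
$\frac{32447}{34249} - O{\left(116 \right)} = \frac{32447}{34249} - \left(-2 + \frac{1}{2} \cdot 116\right) = 32447 \cdot \frac{1}{34249} - \left(-2 + 58\right) = \frac{32447}{34249} - 56 = - \frac{1885497}{34249}$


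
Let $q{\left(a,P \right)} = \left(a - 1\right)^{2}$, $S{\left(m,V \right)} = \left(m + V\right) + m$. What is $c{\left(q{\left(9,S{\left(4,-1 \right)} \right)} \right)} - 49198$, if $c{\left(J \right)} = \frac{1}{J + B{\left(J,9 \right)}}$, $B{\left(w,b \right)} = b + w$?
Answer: $- \frac{6740125}{137} \approx -49198.0$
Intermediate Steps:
$S{\left(m,V \right)} = V + 2 m$ ($S{\left(m,V \right)} = \left(V + m\right) + m = V + 2 m$)
$q{\left(a,P \right)} = \left(-1 + a\right)^{2}$
$c{\left(J \right)} = \frac{1}{9 + 2 J}$ ($c{\left(J \right)} = \frac{1}{J + \left(9 + J\right)} = \frac{1}{9 + 2 J}$)
$c{\left(q{\left(9,S{\left(4,-1 \right)} \right)} \right)} - 49198 = \frac{1}{9 + 2 \left(-1 + 9\right)^{2}} - 49198 = \frac{1}{9 + 2 \cdot 8^{2}} - 49198 = \frac{1}{9 + 2 \cdot 64} - 49198 = \frac{1}{9 + 128} - 49198 = \frac{1}{137} - 49198 = - \frac{6740125}{137}$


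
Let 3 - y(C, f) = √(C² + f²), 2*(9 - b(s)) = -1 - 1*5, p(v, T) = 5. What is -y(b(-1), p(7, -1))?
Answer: 10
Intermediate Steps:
b(s) = 12 (b(s) = 9 - (-1 - 1*5)/2 = 9 - (-1 - 5)/2 = 9 - ½*(-6) = 9 + 3 = 12)
y(C, f) = 3 - √(C² + f²)
-y(b(-1), p(7, -1)) = -(3 - √(12² + 5²)) = -(3 - √(144 + 25)) = -(3 - √169) = -(3 - 1*13) = -(3 - 13) = -1*(-10) = 10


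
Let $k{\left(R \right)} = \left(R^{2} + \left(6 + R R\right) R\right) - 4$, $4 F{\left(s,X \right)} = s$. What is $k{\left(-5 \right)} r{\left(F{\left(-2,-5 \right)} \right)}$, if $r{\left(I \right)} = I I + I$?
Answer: $\frac{67}{2} \approx 33.5$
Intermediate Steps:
$F{\left(s,X \right)} = \frac{s}{4}$
$r{\left(I \right)} = I + I^{2}$ ($r{\left(I \right)} = I^{2} + I = I + I^{2}$)
$k{\left(R \right)} = -4 + R^{2} + R \left(6 + R^{2}\right)$ ($k{\left(R \right)} = \left(R^{2} + \left(6 + R^{2}\right) R\right) - 4 = \left(R^{2} + R \left(6 + R^{2}\right)\right) - 4 = -4 + R^{2} + R \left(6 + R^{2}\right)$)
$k{\left(-5 \right)} r{\left(F{\left(-2,-5 \right)} \right)} = \left(-4 + \left(-5\right)^{2} + \left(-5\right)^{3} + 6 \left(-5\right)\right) \frac{1}{4} \left(-2\right) \left(1 + \frac{1}{4} \left(-2\right)\right) = \left(-4 + 25 - 125 - 30\right) \left(- \frac{1 - \frac{1}{2}}{2}\right) = - 134 \left(\left(- \frac{1}{2}\right) \frac{1}{2}\right) = \left(-134\right) \left(- \frac{1}{4}\right) = \frac{67}{2}$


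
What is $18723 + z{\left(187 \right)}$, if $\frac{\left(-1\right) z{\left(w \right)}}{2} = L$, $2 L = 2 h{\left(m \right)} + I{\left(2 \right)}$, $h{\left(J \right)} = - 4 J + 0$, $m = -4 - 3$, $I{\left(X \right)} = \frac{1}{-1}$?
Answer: $18668$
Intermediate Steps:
$I{\left(X \right)} = -1$
$m = -7$ ($m = -4 - 3 = -7$)
$h{\left(J \right)} = - 4 J$
$L = \frac{55}{2}$ ($L = \frac{2 \left(\left(-4\right) \left(-7\right)\right) - 1}{2} = \frac{2 \cdot 28 - 1}{2} = \frac{56 - 1}{2} = \frac{1}{2} \cdot 55 = \frac{55}{2} \approx 27.5$)
$z{\left(w \right)} = -55$ ($z{\left(w \right)} = \left(-2\right) \frac{55}{2} = -55$)
$18723 + z{\left(187 \right)} = 18723 - 55 = 18668$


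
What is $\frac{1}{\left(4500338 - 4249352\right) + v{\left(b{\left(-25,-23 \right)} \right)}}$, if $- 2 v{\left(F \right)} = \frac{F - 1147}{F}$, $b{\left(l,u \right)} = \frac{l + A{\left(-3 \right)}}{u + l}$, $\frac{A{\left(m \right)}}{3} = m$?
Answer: $\frac{34}{8561035} \approx 3.9715 \cdot 10^{-6}$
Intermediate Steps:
$A{\left(m \right)} = 3 m$
$b{\left(l,u \right)} = \frac{-9 + l}{l + u}$ ($b{\left(l,u \right)} = \frac{l + 3 \left(-3\right)}{u + l} = \frac{l - 9}{l + u} = \frac{-9 + l}{l + u}$)
$v{\left(F \right)} = - \frac{-1147 + F}{2 F}$ ($v{\left(F \right)} = - \frac{\left(F - 1147\right) \frac{1}{F}}{2} = - \frac{\left(-1147 + F\right) \frac{1}{F}}{2} = - \frac{\frac{1}{F} \left(-1147 + F\right)}{2} = - \frac{-1147 + F}{2 F}$)
$\frac{1}{\left(4500338 - 4249352\right) + v{\left(b{\left(-25,-23 \right)} \right)}} = \frac{1}{\left(4500338 - 4249352\right) + \frac{1147 - \frac{-9 - 25}{-25 - 23}}{2 \frac{-9 - 25}{-25 - 23}}} = \frac{1}{250986 + \frac{1147 - \frac{1}{-48} \left(-34\right)}{2 \frac{1}{-48} \left(-34\right)}} = \frac{1}{250986 + \frac{1147 - \left(- \frac{1}{48}\right) \left(-34\right)}{2 \left(\left(- \frac{1}{48}\right) \left(-34\right)\right)}} = \frac{1}{250986 + \frac{1147 - \frac{17}{24}}{2 \cdot \frac{17}{24}}} = \frac{1}{250986 + \frac{1}{2} \cdot \frac{24}{17} \left(1147 - \frac{17}{24}\right)} = \frac{1}{250986 + \frac{1}{2} \cdot \frac{24}{17} \cdot \frac{27511}{24}} = \frac{1}{250986 + \frac{27511}{34}} = \frac{1}{\frac{8561035}{34}} = \frac{34}{8561035}$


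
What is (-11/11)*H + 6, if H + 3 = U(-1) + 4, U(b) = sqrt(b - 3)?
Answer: 5 - 2*I ≈ 5.0 - 2.0*I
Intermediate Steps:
U(b) = sqrt(-3 + b)
H = 1 + 2*I (H = -3 + (sqrt(-3 - 1) + 4) = -3 + (sqrt(-4) + 4) = -3 + (2*I + 4) = -3 + (4 + 2*I) = 1 + 2*I ≈ 1.0 + 2.0*I)
(-11/11)*H + 6 = (-11/11)*(1 + 2*I) + 6 = (-11*1/11)*(1 + 2*I) + 6 = -(1 + 2*I) + 6 = (-1 - 2*I) + 6 = 5 - 2*I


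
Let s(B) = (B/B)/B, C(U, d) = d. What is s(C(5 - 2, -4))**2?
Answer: 1/16 ≈ 0.062500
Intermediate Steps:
s(B) = 1/B
s(C(5 - 2, -4))**2 = (1/(-4))**2 = (-1/4)**2 = 1/16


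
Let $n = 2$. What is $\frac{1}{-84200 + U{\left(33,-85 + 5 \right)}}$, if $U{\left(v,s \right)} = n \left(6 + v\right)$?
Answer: $- \frac{1}{84122} \approx -1.1887 \cdot 10^{-5}$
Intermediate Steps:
$U{\left(v,s \right)} = 12 + 2 v$ ($U{\left(v,s \right)} = 2 \left(6 + v\right) = 12 + 2 v$)
$\frac{1}{-84200 + U{\left(33,-85 + 5 \right)}} = \frac{1}{-84200 + \left(12 + 2 \cdot 33\right)} = \frac{1}{-84200 + \left(12 + 66\right)} = \frac{1}{-84200 + 78} = \frac{1}{-84122} = - \frac{1}{84122}$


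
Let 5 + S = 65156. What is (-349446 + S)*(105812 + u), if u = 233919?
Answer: -96583824645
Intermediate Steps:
S = 65151 (S = -5 + 65156 = 65151)
(-349446 + S)*(105812 + u) = (-349446 + 65151)*(105812 + 233919) = -284295*339731 = -96583824645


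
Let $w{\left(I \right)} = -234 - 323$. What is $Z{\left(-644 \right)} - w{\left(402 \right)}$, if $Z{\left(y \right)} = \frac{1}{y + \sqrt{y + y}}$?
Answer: $\frac{359821}{646} - \frac{i \sqrt{322}}{208012} \approx 557.0 - 8.6266 \cdot 10^{-5} i$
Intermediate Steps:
$w{\left(I \right)} = -557$ ($w{\left(I \right)} = -234 - 323 = -557$)
$Z{\left(y \right)} = \frac{1}{y + \sqrt{2} \sqrt{y}}$ ($Z{\left(y \right)} = \frac{1}{y + \sqrt{2 y}} = \frac{1}{y + \sqrt{2} \sqrt{y}}$)
$Z{\left(-644 \right)} - w{\left(402 \right)} = \frac{1}{-644 + \sqrt{2} \sqrt{-644}} - -557 = \frac{1}{-644 + \sqrt{2} \cdot 2 i \sqrt{161}} + 557 = \frac{1}{-644 + 2 i \sqrt{322}} + 557 = 557 + \frac{1}{-644 + 2 i \sqrt{322}}$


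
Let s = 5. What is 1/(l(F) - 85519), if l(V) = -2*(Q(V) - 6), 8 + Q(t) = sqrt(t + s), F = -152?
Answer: I/(7*(-12213*I + 2*sqrt(3))) ≈ -1.1697e-5 + 3.3178e-9*I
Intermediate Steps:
Q(t) = -8 + sqrt(5 + t) (Q(t) = -8 + sqrt(t + 5) = -8 + sqrt(5 + t))
l(V) = 28 - 2*sqrt(5 + V) (l(V) = -2*((-8 + sqrt(5 + V)) - 6) = -2*(-14 + sqrt(5 + V)) = 28 - 2*sqrt(5 + V))
1/(l(F) - 85519) = 1/((28 - 2*sqrt(5 - 152)) - 85519) = 1/((28 - 14*I*sqrt(3)) - 85519) = 1/(-85491 - 14*I*sqrt(3))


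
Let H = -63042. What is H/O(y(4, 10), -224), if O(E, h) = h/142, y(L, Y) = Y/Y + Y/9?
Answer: 319713/8 ≈ 39964.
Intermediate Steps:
y(L, Y) = 1 + Y/9 (y(L, Y) = 1 + Y*(⅑) = 1 + Y/9)
O(E, h) = h/142 (O(E, h) = h*(1/142) = h/142)
H/O(y(4, 10), -224) = -63042/((1/142)*(-224)) = -63042/(-112/71) = -63042*(-71/112) = 319713/8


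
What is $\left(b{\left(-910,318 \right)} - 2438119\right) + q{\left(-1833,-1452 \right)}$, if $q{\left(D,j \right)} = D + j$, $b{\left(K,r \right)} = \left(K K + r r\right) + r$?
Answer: $-1511862$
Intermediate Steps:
$b{\left(K,r \right)} = r + K^{2} + r^{2}$ ($b{\left(K,r \right)} = \left(K^{2} + r^{2}\right) + r = r + K^{2} + r^{2}$)
$\left(b{\left(-910,318 \right)} - 2438119\right) + q{\left(-1833,-1452 \right)} = \left(\left(318 + \left(-910\right)^{2} + 318^{2}\right) - 2438119\right) - 3285 = \left(\left(318 + 828100 + 101124\right) - 2438119\right) - 3285 = \left(929542 - 2438119\right) - 3285 = -1508577 - 3285 = -1511862$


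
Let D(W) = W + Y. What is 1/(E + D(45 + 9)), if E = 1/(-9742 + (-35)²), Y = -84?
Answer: -8517/255511 ≈ -0.033333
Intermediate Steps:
E = -1/8517 (E = 1/(-9742 + 1225) = 1/(-8517) = -1/8517 ≈ -0.00011741)
D(W) = -84 + W (D(W) = W - 84 = -84 + W)
1/(E + D(45 + 9)) = 1/(-1/8517 + (-84 + (45 + 9))) = 1/(-1/8517 + (-84 + 54)) = 1/(-1/8517 - 30) = 1/(-255511/8517) = -8517/255511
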